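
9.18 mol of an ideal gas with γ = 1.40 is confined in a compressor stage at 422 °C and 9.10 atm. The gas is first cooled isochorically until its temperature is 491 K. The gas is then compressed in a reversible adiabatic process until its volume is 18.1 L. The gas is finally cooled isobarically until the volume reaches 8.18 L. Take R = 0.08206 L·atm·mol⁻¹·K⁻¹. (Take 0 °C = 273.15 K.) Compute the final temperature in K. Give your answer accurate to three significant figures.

T₄ ≈ 352 K

Convert: T₁ = 695.1 K.
From PV = nRT: V₁ = nRT₁/P₁ = 57.55 L.
Isochoric, so P/T is constant: V₂ = V₁; P₂ = P₁·(T₂/T₁) = 6.428 atm.
Reversible adiabatic, γ = 1.40: T₃ = T₂·(V₂/V₃)^(γ−1) = 779.9 K; P₃ = P₂·(V₂/V₃)^γ = 32.46 atm.
P constant ⇒ V ∝ T: P₄ = P₃; T₄ = T₃·(V₄/V₃) = 352.4 K.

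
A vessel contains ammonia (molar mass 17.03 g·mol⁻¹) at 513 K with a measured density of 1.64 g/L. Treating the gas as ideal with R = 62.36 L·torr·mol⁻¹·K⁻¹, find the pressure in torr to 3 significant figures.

ρ = PM/(RT) ⇒ P = ρRT/M = (1.64 × 62.36 × 513.0) / 17.03

P ≈ 3.08e+03 torr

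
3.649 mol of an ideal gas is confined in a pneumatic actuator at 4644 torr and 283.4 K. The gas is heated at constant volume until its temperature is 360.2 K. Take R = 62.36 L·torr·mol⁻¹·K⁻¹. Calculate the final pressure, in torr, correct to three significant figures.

From PV = nRT: V₁ = nRT₁/P₁ = 13.89 L.
V constant ⇒ P ∝ T: V₂ = V₁; P₂ = P₁·(T₂/T₁) = 5903 torr.

P₂ ≈ 5.90e+03 torr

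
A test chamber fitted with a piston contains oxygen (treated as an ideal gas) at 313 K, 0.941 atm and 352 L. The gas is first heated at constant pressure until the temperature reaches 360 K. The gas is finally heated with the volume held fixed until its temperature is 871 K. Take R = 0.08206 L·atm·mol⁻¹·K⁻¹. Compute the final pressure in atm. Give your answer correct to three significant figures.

P₃ ≈ 2.28 atm

P constant ⇒ V ∝ T: P₂ = P₁; V₂ = V₁·(T₂/T₁) = 404.9 L.
Isochoric, so P/T is constant: V₃ = V₂; P₃ = P₂·(T₃/T₂) = 2.277 atm.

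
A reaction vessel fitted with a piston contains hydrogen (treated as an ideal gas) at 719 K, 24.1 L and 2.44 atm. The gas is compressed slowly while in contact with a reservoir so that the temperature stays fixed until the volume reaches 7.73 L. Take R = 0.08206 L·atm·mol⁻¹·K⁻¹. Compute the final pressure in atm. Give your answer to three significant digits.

Isothermal, so P V is constant: T₂ = T₁; P₂ = P₁·(V₁/V₂) = 7.607 atm.

P₂ ≈ 7.61 atm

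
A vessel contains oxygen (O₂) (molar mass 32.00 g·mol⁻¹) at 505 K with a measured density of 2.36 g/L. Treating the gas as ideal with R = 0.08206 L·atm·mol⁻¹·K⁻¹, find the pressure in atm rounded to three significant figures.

ρ = PM/(RT) ⇒ P = ρRT/M = (2.36 × 0.08206 × 505.0) / 32.00

P ≈ 3.06 atm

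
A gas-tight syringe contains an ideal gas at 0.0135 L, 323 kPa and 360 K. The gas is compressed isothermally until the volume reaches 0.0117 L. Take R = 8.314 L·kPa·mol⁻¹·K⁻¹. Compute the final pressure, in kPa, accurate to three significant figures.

Isothermal, so P V is constant: T₂ = T₁; P₂ = P₁·(V₁/V₂) = 372.7 kPa.

P₂ ≈ 373 kPa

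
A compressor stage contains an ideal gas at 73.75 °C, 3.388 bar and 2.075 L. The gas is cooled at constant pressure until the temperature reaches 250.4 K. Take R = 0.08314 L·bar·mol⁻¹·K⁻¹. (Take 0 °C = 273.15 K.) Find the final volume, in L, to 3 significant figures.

Convert: T₁ = 346.9 K.
P constant ⇒ V ∝ T: P₂ = P₁; V₂ = V₁·(T₂/T₁) = 1.498 L.

V₂ ≈ 1.50 L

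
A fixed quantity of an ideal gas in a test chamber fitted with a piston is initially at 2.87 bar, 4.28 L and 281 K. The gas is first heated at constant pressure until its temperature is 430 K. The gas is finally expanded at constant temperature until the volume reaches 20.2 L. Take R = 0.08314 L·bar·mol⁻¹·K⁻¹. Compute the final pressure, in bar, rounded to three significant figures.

Isobaric, so V/T is constant: P₂ = P₁; V₂ = V₁·(T₂/T₁) = 6.549 L.
Isothermal, so P V is constant: T₃ = T₂; P₃ = P₂·(V₂/V₃) = 0.9305 bar.

P₃ ≈ 0.931 bar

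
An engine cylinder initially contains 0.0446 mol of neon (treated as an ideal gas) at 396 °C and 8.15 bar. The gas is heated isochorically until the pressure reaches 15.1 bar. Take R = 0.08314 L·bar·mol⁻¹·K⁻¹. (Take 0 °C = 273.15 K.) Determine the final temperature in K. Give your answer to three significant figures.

T₂ ≈ 1.24e+03 K

Convert: T₁ = 669.1 K.
From PV = nRT: V₁ = nRT₁/P₁ = 0.3044 L.
V constant ⇒ P ∝ T: V₂ = V₁; T₂ = T₁·(P₂/P₁) = 1240 K.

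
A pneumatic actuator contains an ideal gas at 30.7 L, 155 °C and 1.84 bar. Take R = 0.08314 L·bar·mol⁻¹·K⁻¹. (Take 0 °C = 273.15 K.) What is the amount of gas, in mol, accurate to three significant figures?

n ≈ 1.59 mol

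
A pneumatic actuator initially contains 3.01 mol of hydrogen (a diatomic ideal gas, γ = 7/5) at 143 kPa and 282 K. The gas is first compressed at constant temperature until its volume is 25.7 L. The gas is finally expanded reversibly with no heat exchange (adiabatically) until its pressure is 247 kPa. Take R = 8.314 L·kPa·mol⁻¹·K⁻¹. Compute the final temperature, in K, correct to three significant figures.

T₃ ≈ 274 K

From PV = nRT: V₁ = nRT₁/P₁ = 49.35 L.
T constant ⇒ Boyle's law P V = const: T₂ = T₁; P₂ = P₁·(V₁/V₂) = 274.6 kPa.
Reversible adiabatic, γ = 7/5: T₃ = T₂·(P₃/P₂)^((γ−1)/γ) = 273.6 K; V₃ = V₂·(P₂/P₃)^(1/γ) = 27.72 L.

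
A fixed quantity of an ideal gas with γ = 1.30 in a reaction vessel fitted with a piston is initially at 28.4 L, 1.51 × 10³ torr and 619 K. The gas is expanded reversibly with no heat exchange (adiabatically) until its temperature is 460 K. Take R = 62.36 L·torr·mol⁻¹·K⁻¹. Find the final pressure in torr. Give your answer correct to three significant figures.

Adiabatic (γ = 1.30), T V^(γ−1) and P V^γ constant: P₂ = P₁·(T₂/T₁)^(γ/(γ−1)) = 417.1 torr; V₂ = V₁·(T₁/T₂)^(1/(γ−1)) = 76.40 L.

P₂ ≈ 417 torr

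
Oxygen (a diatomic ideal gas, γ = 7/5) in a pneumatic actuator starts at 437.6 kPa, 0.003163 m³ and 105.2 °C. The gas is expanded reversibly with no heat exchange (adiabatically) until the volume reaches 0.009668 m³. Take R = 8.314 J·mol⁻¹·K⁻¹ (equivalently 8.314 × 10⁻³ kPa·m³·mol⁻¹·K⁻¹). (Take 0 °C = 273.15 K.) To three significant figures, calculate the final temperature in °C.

Convert: T₁ = 378.3 K.
Adiabatic (γ = 7/5), T V^(γ−1) and P V^γ constant: T₂ = T₁·(V₁/V₂)^(γ−1) = 242.0 K; P₂ = P₁·(V₁/V₂)^γ = 91.57 kPa.

T₂ ≈ -31.2 °C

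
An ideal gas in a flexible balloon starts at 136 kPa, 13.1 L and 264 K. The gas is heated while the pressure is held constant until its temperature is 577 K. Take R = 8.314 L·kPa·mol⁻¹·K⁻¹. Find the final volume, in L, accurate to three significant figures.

V₂ ≈ 28.6 L

P constant ⇒ V ∝ T: P₂ = P₁; V₂ = V₁·(T₂/T₁) = 28.63 L.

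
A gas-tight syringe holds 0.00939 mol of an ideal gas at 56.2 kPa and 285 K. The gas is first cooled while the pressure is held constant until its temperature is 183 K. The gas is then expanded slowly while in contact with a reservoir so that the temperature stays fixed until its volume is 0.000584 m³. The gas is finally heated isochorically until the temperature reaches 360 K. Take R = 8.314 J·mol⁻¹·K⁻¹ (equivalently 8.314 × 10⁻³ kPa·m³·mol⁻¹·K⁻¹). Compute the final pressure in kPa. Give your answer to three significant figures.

P₄ ≈ 48.1 kPa

From PV = nRT: V₁ = nRT₁/P₁ = 0.0003959 m³.
Isobaric, so V/T is constant: P₂ = P₁; V₂ = V₁·(T₂/T₁) = 0.0002542 m³.
T constant ⇒ Boyle's law P V = const: T₃ = T₂; P₃ = P₂·(V₂/V₃) = 24.46 kPa.
V constant ⇒ P ∝ T: V₄ = V₃; P₄ = P₃·(T₄/T₃) = 48.12 kPa.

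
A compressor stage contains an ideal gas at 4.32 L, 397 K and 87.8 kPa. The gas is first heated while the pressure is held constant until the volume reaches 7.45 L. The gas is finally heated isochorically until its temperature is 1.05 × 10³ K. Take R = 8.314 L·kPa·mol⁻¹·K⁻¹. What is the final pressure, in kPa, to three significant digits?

P₃ ≈ 135 kPa

P constant ⇒ V ∝ T: P₂ = P₁; T₂ = T₁·(V₂/V₁) = 684.6 K.
Isochoric, so P/T is constant: V₃ = V₂; P₃ = P₂·(T₃/T₂) = 134.7 kPa.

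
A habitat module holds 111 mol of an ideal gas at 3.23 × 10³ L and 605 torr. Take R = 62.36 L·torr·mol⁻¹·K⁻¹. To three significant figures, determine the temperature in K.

PV = nRT ⇒ T = PV/(nR) = (605 × 3.23e+03) / (111 × 62.36)

T ≈ 282 K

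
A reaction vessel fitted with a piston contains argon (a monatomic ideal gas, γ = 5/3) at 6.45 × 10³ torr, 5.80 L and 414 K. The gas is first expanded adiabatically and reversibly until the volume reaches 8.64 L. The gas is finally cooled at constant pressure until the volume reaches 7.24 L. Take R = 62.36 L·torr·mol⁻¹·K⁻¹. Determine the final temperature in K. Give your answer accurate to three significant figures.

T₃ ≈ 266 K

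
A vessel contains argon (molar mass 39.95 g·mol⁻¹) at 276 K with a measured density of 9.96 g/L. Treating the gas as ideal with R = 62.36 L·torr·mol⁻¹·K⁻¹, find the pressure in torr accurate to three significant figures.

ρ = PM/(RT) ⇒ P = ρRT/M = (9.96 × 62.36 × 276.0) / 39.95

P ≈ 4.29e+03 torr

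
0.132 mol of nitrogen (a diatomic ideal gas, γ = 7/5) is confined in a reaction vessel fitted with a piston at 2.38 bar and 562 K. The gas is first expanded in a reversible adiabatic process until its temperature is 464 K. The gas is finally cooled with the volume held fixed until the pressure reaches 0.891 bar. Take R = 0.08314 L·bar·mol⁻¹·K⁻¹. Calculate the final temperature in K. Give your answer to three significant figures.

T₃ ≈ 340 K

From PV = nRT: V₁ = nRT₁/P₁ = 2.591 L.
Adiabatic (γ = 7/5), T V^(γ−1) and P V^γ constant: P₂ = P₁·(T₂/T₁)^(γ/(γ−1)) = 1.217 bar; V₂ = V₁·(T₁/T₂)^(1/(γ−1)) = 4.184 L.
Isochoric, so P/T is constant: V₃ = V₂; T₃ = T₂·(P₃/P₂) = 339.7 K.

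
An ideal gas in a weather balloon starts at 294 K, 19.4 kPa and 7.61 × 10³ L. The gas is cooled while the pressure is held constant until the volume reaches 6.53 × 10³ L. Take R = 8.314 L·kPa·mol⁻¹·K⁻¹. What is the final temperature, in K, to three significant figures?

T₂ ≈ 252 K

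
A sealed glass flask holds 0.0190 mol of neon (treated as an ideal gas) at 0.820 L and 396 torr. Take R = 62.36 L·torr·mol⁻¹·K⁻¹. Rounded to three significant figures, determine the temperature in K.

PV = nRT ⇒ T = PV/(nR) = (396 × 0.820) / (0.0190 × 62.36)

T ≈ 274 K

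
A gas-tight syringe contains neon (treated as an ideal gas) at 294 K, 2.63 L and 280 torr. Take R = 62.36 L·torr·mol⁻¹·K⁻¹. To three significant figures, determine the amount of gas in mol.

n ≈ 0.0402 mol

PV = nRT ⇒ n = PV/(RT) = (280 × 2.63) / (62.36 × 294)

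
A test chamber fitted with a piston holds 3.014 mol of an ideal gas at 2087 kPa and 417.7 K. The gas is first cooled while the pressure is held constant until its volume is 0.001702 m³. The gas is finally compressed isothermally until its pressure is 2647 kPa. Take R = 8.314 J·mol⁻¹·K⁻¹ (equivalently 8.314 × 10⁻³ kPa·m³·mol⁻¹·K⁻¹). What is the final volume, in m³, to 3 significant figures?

From PV = nRT: V₁ = nRT₁/P₁ = 0.005015 m³.
P constant ⇒ V ∝ T: P₂ = P₁; T₂ = T₁·(V₂/V₁) = 141.8 K.
T constant ⇒ Boyle's law P V = const: T₃ = T₂; V₃ = V₂·(P₂/P₃) = 0.001342 m³.

V₃ ≈ 0.00134 m³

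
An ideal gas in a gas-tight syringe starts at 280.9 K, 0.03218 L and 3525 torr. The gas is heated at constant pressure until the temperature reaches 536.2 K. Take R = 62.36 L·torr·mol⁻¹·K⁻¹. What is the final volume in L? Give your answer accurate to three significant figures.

P constant ⇒ V ∝ T: P₂ = P₁; V₂ = V₁·(T₂/T₁) = 0.06143 L.

V₂ ≈ 0.0614 L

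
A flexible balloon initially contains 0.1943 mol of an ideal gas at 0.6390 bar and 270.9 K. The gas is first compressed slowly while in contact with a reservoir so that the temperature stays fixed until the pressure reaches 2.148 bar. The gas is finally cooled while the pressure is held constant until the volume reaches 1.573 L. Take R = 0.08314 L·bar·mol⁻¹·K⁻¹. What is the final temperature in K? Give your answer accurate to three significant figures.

T₃ ≈ 209 K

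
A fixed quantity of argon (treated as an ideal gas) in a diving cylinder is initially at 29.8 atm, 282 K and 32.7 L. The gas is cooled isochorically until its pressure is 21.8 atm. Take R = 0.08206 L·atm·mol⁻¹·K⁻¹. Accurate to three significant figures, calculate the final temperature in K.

V constant ⇒ P ∝ T: V₂ = V₁; T₂ = T₁·(P₂/P₁) = 206.3 K.

T₂ ≈ 206 K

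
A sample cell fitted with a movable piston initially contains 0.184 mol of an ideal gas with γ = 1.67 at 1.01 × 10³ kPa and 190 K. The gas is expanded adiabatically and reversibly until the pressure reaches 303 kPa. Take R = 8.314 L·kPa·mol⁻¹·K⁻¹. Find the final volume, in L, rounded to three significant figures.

From PV = nRT: V₁ = nRT₁/P₁ = 0.2878 L.
Adiabatic (γ = 1.67), T V^(γ−1) and P V^γ constant: T₂ = T₁·(P₂/P₁)^((γ−1)/γ) = 117.2 K; V₂ = V₁·(P₁/P₂)^(1/γ) = 0.5918 L.

V₂ ≈ 0.592 L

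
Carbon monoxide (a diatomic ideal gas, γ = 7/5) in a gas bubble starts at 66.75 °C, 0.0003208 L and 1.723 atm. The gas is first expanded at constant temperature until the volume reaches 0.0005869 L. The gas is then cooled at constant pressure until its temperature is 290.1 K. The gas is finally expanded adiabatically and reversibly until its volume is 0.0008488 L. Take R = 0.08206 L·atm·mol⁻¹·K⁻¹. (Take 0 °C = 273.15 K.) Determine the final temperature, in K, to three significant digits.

Convert: T₁ = 339.9 K.
Isothermal, so P V is constant: T₂ = T₁; P₂ = P₁·(V₁/V₂) = 0.9418 atm.
Isobaric, so V/T is constant: P₃ = P₂; V₃ = V₂·(T₃/T₂) = 0.0005009 L.
Reversible adiabatic, γ = 7/5: T₄ = T₃·(V₃/V₄)^(γ−1) = 234.9 K; P₄ = P₃·(V₃/V₄)^γ = 0.4501 atm.

T₄ ≈ 235 K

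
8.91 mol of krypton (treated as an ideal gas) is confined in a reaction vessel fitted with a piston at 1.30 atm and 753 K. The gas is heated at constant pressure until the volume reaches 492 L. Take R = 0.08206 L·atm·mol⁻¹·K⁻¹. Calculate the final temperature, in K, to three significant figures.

T₂ ≈ 875 K

From PV = nRT: V₁ = nRT₁/P₁ = 423.5 L.
Isobaric, so V/T is constant: P₂ = P₁; T₂ = T₁·(V₂/V₁) = 874.8 K.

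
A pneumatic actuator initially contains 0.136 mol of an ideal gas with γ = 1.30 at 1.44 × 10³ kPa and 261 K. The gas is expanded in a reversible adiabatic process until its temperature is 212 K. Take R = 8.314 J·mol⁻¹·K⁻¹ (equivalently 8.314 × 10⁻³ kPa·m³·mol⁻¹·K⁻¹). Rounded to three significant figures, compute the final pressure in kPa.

From PV = nRT: V₁ = nRT₁/P₁ = 0.0002049 m³.
Reversible adiabatic, γ = 1.30: P₂ = P₁·(T₂/T₁)^(γ/(γ−1)) = 584.8 kPa; V₂ = V₁·(T₁/T₂)^(1/(γ−1)) = 0.0004099 m³.

P₂ ≈ 585 kPa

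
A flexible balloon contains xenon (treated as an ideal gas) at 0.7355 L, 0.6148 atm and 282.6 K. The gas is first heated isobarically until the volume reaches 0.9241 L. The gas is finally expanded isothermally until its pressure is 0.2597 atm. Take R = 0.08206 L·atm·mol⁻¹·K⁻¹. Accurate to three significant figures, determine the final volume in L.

P constant ⇒ V ∝ T: P₂ = P₁; T₂ = T₁·(V₂/V₁) = 355.1 K.
T constant ⇒ Boyle's law P V = const: T₃ = T₂; V₃ = V₂·(P₂/P₃) = 2.188 L.

V₃ ≈ 2.19 L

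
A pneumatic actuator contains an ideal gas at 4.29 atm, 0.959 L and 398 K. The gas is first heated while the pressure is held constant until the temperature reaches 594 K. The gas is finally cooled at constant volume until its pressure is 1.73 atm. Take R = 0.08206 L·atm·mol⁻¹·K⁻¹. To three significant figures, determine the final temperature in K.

Isobaric, so V/T is constant: P₂ = P₁; V₂ = V₁·(T₂/T₁) = 1.431 L.
Isochoric, so P/T is constant: V₃ = V₂; T₃ = T₂·(P₃/P₂) = 239.5 K.

T₃ ≈ 240 K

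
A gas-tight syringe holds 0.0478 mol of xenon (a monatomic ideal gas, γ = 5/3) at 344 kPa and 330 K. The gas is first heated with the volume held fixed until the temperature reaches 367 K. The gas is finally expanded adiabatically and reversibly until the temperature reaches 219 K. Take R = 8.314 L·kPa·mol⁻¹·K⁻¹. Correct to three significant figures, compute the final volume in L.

From PV = nRT: V₁ = nRT₁/P₁ = 0.3812 L.
Isochoric, so P/T is constant: V₂ = V₁; P₂ = P₁·(T₂/T₁) = 382.6 kPa.
Adiabatic (γ = 5/3), T V^(γ−1) and P V^γ constant: P₃ = P₂·(T₃/T₂)^(γ/(γ−1)) = 105.2 kPa; V₃ = V₂·(T₂/T₃)^(1/(γ−1)) = 0.8270 L.

V₃ ≈ 0.827 L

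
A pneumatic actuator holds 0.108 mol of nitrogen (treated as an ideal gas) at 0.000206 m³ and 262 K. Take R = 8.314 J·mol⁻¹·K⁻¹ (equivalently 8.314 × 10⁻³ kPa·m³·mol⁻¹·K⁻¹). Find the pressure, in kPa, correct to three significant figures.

P ≈ 1.14e+03 kPa

PV = nRT ⇒ P = nRT/V = (0.108 × 8.314 × 10⁻³ × 262) / 0.000206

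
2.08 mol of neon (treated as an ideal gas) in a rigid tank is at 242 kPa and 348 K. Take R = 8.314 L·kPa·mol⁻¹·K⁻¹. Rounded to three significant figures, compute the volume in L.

V ≈ 24.9 L

PV = nRT ⇒ V = nRT/P = (2.08 × 8.314 × 348) / 242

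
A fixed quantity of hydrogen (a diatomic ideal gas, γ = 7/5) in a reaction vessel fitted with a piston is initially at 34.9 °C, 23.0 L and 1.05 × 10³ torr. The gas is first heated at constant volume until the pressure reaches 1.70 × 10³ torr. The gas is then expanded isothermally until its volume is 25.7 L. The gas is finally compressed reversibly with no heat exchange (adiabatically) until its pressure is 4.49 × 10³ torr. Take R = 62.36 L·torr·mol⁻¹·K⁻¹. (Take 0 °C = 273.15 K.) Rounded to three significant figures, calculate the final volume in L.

Convert: T₁ = 308.0 K.
Isochoric, so P/T is constant: V₂ = V₁; T₂ = T₁·(P₂/P₁) = 498.7 K.
Isothermal, so P V is constant: T₃ = T₂; P₃ = P₂·(V₂/V₃) = 1521 torr.
Reversible adiabatic, γ = 7/5: T₄ = T₃·(P₄/P₃)^((γ−1)/γ) = 679.5 K; V₄ = V₃·(P₃/P₄)^(1/γ) = 11.86 L.

V₄ ≈ 11.9 L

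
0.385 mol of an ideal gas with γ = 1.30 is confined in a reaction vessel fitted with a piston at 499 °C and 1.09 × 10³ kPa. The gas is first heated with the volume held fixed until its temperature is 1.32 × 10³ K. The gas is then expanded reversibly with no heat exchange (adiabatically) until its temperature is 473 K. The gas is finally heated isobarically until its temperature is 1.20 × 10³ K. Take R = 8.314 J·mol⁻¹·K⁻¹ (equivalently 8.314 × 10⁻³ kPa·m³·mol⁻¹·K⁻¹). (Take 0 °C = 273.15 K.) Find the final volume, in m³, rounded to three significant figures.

V₄ ≈ 0.176 m³

Convert: T₁ = 772.1 K.
From PV = nRT: V₁ = nRT₁/P₁ = 0.002267 m³.
V constant ⇒ P ∝ T: V₂ = V₁; P₂ = P₁·(T₂/T₁) = 1863 kPa.
Reversible adiabatic, γ = 1.30: P₃ = P₂·(T₃/T₂)^(γ/(γ−1)) = 21.82 kPa; V₃ = V₂·(T₂/T₃)^(1/(γ−1)) = 0.06938 m³.
Isobaric, so V/T is constant: P₄ = P₃; V₄ = V₃·(T₄/T₃) = 0.1760 m³.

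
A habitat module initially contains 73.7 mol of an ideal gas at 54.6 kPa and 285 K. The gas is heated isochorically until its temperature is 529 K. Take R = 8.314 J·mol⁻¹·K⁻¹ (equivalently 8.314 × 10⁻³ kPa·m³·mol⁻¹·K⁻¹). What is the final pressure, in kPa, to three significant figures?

P₂ ≈ 101 kPa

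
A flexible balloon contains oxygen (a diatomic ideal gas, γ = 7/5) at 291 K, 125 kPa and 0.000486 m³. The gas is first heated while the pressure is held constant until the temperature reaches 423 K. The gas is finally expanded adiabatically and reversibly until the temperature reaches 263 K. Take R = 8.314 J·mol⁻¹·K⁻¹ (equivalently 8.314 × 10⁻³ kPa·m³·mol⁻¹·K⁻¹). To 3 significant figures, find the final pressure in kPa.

Isobaric, so V/T is constant: P₂ = P₁; V₂ = V₁·(T₂/T₁) = 0.0007065 m³.
Adiabatic (γ = 7/5), T V^(γ−1) and P V^γ constant: P₃ = P₂·(T₃/T₂)^(γ/(γ−1)) = 23.69 kPa; V₃ = V₂·(T₂/T₃)^(1/(γ−1)) = 0.002318 m³.

P₃ ≈ 23.7 kPa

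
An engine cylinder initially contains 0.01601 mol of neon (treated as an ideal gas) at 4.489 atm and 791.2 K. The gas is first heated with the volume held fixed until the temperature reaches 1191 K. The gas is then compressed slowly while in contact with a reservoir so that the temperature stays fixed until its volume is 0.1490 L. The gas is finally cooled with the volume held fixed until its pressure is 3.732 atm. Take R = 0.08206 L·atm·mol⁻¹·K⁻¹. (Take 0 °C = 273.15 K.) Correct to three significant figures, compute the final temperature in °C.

From PV = nRT: V₁ = nRT₁/P₁ = 0.2316 L.
Isochoric, so P/T is constant: V₂ = V₁; P₂ = P₁·(T₂/T₁) = 6.757 atm.
Isothermal, so P V is constant: T₃ = T₂; P₃ = P₂·(V₂/V₃) = 10.50 atm.
Isochoric, so P/T is constant: V₄ = V₃; T₄ = T₃·(P₄/P₃) = 423.3 K.

T₄ ≈ 150 °C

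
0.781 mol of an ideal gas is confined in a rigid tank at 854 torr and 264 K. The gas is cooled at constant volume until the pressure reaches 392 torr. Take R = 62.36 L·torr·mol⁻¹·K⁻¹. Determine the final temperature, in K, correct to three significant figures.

T₂ ≈ 121 K

From PV = nRT: V₁ = nRT₁/P₁ = 15.06 L.
V constant ⇒ P ∝ T: V₂ = V₁; T₂ = T₁·(P₂/P₁) = 121.2 K.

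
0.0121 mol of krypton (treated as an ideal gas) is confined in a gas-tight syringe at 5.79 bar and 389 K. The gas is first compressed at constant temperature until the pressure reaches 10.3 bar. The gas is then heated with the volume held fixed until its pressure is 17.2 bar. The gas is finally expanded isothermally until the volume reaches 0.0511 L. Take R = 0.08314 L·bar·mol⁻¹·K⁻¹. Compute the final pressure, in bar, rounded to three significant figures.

P₄ ≈ 12.8 bar

From PV = nRT: V₁ = nRT₁/P₁ = 0.06759 L.
T constant ⇒ Boyle's law P V = const: T₂ = T₁; V₂ = V₁·(P₁/P₂) = 0.03799 L.
V constant ⇒ P ∝ T: V₃ = V₂; T₃ = T₂·(P₃/P₂) = 649.6 K.
T constant ⇒ Boyle's law P V = const: T₄ = T₃; P₄ = P₃·(V₃/V₄) = 12.79 bar.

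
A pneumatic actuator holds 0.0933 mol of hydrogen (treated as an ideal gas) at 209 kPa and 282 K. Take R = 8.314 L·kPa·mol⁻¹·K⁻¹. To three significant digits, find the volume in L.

PV = nRT ⇒ V = nRT/P = (0.0933 × 8.314 × 282) / 209

V ≈ 1.05 L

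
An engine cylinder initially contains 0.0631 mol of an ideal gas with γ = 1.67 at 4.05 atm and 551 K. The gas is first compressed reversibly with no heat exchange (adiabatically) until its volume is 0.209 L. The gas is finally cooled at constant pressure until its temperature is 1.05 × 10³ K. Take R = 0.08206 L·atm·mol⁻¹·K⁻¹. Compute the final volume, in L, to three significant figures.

From PV = nRT: V₁ = nRT₁/P₁ = 0.7045 L.
Adiabatic (γ = 1.67), T V^(γ−1) and P V^γ constant: T₂ = T₁·(V₁/V₂)^(γ−1) = 1244 K; P₂ = P₁·(V₁/V₂)^γ = 30.81 atm.
Isobaric, so V/T is constant: P₃ = P₂; V₃ = V₂·(T₃/T₂) = 0.1764 L.

V₃ ≈ 0.176 L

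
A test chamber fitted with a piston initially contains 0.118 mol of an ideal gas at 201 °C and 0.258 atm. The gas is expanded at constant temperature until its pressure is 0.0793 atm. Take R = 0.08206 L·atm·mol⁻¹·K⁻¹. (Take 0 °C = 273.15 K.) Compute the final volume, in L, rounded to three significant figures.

Convert: T₁ = 474.1 K.
From PV = nRT: V₁ = nRT₁/P₁ = 17.80 L.
T constant ⇒ Boyle's law P V = const: T₂ = T₁; V₂ = V₁·(P₁/P₂) = 57.90 L.

V₂ ≈ 57.9 L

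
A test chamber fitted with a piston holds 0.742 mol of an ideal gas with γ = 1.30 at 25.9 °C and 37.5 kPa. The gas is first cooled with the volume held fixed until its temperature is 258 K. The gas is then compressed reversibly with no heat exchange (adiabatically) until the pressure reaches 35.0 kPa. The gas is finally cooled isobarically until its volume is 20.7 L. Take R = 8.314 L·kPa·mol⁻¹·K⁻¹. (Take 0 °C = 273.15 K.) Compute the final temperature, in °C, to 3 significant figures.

T₄ ≈ -156 °C

Convert: T₁ = 299.0 K.
From PV = nRT: V₁ = nRT₁/P₁ = 49.20 L.
Isochoric, so P/T is constant: V₂ = V₁; P₂ = P₁·(T₂/T₁) = 32.35 kPa.
Adiabatic (γ = 1.30), T V^(γ−1) and P V^γ constant: T₃ = T₂·(P₃/P₂)^((γ−1)/γ) = 262.7 K; V₃ = V₂·(P₂/P₃)^(1/γ) = 46.31 L.
P constant ⇒ V ∝ T: P₄ = P₃; T₄ = T₃·(V₄/V₃) = 117.4 K.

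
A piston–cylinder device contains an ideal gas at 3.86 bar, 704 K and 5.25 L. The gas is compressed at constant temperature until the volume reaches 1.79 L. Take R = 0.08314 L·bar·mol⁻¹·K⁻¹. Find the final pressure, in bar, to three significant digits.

T constant ⇒ Boyle's law P V = const: T₂ = T₁; P₂ = P₁·(V₁/V₂) = 11.32 bar.

P₂ ≈ 11.3 bar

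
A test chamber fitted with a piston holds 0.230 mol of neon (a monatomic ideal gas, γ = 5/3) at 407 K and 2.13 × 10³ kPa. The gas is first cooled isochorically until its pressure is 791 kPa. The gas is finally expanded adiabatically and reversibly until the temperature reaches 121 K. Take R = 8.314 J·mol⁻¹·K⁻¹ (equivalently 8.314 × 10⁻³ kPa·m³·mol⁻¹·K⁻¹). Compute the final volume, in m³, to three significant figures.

From PV = nRT: V₁ = nRT₁/P₁ = 0.0003654 m³.
V constant ⇒ P ∝ T: V₂ = V₁; T₂ = T₁·(P₂/P₁) = 151.1 K.
Reversible adiabatic, γ = 5/3: P₃ = P₂·(T₃/T₂)^(γ/(γ−1)) = 453.6 kPa; V₃ = V₂·(T₂/T₃)^(1/(γ−1)) = 0.0005101 m³.

V₃ ≈ 0.000510 m³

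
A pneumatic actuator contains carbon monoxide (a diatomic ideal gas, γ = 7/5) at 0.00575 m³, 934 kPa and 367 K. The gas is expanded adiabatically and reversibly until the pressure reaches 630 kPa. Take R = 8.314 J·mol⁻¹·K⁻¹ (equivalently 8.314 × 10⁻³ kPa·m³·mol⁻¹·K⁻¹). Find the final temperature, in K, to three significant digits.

T₂ ≈ 328 K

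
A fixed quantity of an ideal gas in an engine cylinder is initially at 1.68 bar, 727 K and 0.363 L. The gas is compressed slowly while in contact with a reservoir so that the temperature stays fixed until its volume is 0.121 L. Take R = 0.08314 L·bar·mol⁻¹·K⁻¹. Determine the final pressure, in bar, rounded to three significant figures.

T constant ⇒ Boyle's law P V = const: T₂ = T₁; P₂ = P₁·(V₁/V₂) = 5.040 bar.

P₂ ≈ 5.04 bar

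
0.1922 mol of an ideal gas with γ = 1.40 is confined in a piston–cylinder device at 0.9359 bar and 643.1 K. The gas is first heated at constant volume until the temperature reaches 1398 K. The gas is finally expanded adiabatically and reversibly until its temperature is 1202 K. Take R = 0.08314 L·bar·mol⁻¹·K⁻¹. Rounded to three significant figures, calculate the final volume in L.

V₃ ≈ 16.0 L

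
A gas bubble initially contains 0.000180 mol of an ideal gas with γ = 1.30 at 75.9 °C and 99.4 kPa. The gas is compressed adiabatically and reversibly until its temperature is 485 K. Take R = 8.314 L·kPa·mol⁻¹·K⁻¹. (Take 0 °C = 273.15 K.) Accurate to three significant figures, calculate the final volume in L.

V₂ ≈ 0.00176 L

Convert: T₁ = 349.0 K.
From PV = nRT: V₁ = nRT₁/P₁ = 0.005255 L.
Reversible adiabatic, γ = 1.30: P₂ = P₁·(T₂/T₁)^(γ/(γ−1)) = 413.4 kPa; V₂ = V₁·(T₁/T₂)^(1/(γ−1)) = 0.001756 L.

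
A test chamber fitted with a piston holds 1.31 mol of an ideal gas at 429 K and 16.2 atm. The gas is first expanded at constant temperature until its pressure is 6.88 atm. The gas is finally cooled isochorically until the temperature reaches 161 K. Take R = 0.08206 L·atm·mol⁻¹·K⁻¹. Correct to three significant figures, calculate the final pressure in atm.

From PV = nRT: V₁ = nRT₁/P₁ = 2.847 L.
T constant ⇒ Boyle's law P V = const: T₂ = T₁; V₂ = V₁·(P₁/P₂) = 6.703 L.
V constant ⇒ P ∝ T: V₃ = V₂; P₃ = P₂·(T₃/T₂) = 2.582 atm.

P₃ ≈ 2.58 atm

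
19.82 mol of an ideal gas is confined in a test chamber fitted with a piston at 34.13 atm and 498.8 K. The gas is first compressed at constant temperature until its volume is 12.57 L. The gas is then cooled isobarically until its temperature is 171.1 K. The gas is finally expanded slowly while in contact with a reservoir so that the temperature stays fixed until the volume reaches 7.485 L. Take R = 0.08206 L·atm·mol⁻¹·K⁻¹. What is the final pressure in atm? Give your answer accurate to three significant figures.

P₄ ≈ 37.2 atm

From PV = nRT: V₁ = nRT₁/P₁ = 23.77 L.
Isothermal, so P V is constant: T₂ = T₁; P₂ = P₁·(V₁/V₂) = 64.54 atm.
P constant ⇒ V ∝ T: P₃ = P₂; V₃ = V₂·(T₃/T₂) = 4.312 L.
T constant ⇒ Boyle's law P V = const: T₄ = T₃; P₄ = P₃·(V₃/V₄) = 37.18 atm.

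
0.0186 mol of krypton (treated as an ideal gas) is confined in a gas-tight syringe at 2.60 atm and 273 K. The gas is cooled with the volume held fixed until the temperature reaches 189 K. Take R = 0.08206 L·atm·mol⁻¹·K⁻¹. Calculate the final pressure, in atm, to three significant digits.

P₂ ≈ 1.80 atm

From PV = nRT: V₁ = nRT₁/P₁ = 0.1603 L.
V constant ⇒ P ∝ T: V₂ = V₁; P₂ = P₁·(T₂/T₁) = 1.800 atm.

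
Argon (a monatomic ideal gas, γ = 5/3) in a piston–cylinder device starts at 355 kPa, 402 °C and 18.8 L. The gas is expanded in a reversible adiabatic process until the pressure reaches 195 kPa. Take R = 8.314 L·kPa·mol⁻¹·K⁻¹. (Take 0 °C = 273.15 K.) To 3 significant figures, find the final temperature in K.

T₂ ≈ 531 K

Convert: T₁ = 675.1 K.
Reversible adiabatic, γ = 5/3: T₂ = T₁·(P₂/P₁)^((γ−1)/γ) = 531.3 K; V₂ = V₁·(P₁/P₂)^(1/γ) = 26.93 L.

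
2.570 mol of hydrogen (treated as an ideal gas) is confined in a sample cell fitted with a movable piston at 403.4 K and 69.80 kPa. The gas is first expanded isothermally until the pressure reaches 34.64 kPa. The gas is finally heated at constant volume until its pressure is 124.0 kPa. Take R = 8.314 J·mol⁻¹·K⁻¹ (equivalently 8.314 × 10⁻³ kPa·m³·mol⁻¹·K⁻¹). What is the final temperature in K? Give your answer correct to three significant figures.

From PV = nRT: V₁ = nRT₁/P₁ = 0.1235 m³.
Isothermal, so P V is constant: T₂ = T₁; V₂ = V₁·(P₁/P₂) = 0.2488 m³.
Isochoric, so P/T is constant: V₃ = V₂; T₃ = T₂·(P₃/P₂) = 1444 K.

T₃ ≈ 1.44e+03 K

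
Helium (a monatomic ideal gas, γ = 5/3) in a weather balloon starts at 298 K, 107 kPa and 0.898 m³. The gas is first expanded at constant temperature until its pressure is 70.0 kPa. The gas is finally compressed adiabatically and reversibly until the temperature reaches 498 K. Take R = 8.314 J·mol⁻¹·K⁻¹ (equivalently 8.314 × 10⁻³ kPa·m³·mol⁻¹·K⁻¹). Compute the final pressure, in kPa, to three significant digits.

T constant ⇒ Boyle's law P V = const: T₂ = T₁; V₂ = V₁·(P₁/P₂) = 1.373 m³.
Reversible adiabatic, γ = 5/3: P₃ = P₂·(T₃/T₂)^(γ/(γ−1)) = 252.7 kPa; V₃ = V₂·(T₂/T₃)^(1/(γ−1)) = 0.6354 m³.

P₃ ≈ 253 kPa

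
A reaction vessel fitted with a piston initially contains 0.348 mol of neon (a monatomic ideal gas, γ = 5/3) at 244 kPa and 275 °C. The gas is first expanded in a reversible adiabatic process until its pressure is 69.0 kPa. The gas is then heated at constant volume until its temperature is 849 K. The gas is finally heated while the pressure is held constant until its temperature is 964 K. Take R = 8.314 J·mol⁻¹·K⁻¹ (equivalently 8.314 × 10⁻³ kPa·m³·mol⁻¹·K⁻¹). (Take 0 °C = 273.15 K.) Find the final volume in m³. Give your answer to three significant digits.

V₄ ≈ 0.0157 m³

Convert: T₁ = 548.1 K.
From PV = nRT: V₁ = nRT₁/P₁ = 0.006500 m³.
Reversible adiabatic, γ = 5/3: T₂ = T₁·(P₂/P₁)^((γ−1)/γ) = 330.7 K; V₂ = V₁·(P₁/P₂)^(1/γ) = 0.01387 m³.
Isochoric, so P/T is constant: V₃ = V₂; P₃ = P₂·(T₃/T₂) = 177.1 kPa.
Isobaric, so V/T is constant: P₄ = P₃; V₄ = V₃·(T₄/T₃) = 0.01575 m³.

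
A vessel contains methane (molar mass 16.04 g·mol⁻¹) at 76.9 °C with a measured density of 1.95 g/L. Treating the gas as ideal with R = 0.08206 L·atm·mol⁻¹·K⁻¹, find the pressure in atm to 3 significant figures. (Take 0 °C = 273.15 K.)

P ≈ 3.49 atm

ρ = PM/(RT) ⇒ P = ρRT/M = (1.95 × 0.08206 × 350.0) / 16.04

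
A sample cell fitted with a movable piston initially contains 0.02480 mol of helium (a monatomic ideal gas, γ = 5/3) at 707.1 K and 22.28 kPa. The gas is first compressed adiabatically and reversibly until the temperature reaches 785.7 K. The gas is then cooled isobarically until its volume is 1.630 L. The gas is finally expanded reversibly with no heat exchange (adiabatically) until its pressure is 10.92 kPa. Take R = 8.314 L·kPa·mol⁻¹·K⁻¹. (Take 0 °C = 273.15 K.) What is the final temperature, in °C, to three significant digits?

From PV = nRT: V₁ = nRT₁/P₁ = 6.544 L.
Reversible adiabatic, γ = 5/3: P₂ = P₁·(T₂/T₁)^(γ/(γ−1)) = 29.00 kPa; V₂ = V₁·(T₁/T₂)^(1/(γ−1)) = 5.587 L.
P constant ⇒ V ∝ T: P₃ = P₂; T₃ = T₂·(V₃/V₂) = 229.2 K.
Adiabatic (γ = 5/3), T V^(γ−1) and P V^γ constant: T₄ = T₃·(P₄/P₃)^((γ−1)/γ) = 155.1 K; V₄ = V₃·(P₃/P₄)^(1/γ) = 2.929 L.

T₄ ≈ -118 °C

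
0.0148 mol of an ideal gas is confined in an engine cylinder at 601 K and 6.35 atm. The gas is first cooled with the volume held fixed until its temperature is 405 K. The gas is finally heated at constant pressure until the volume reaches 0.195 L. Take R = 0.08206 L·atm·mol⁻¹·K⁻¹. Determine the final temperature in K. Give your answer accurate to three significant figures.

T₃ ≈ 687 K

From PV = nRT: V₁ = nRT₁/P₁ = 0.1149 L.
V constant ⇒ P ∝ T: V₂ = V₁; P₂ = P₁·(T₂/T₁) = 4.279 atm.
P constant ⇒ V ∝ T: P₃ = P₂; T₃ = T₂·(V₃/V₂) = 687.1 K.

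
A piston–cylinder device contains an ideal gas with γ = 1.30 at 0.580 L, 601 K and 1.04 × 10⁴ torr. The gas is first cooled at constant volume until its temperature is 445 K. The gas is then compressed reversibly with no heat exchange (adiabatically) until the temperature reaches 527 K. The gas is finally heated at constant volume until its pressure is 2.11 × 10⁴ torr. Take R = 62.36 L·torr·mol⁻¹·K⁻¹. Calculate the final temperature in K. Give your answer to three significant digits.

Isochoric, so P/T is constant: V₂ = V₁; P₂ = P₁·(T₂/T₁) = 7700 torr.
Adiabatic (γ = 1.30), T V^(γ−1) and P V^γ constant: P₃ = P₂·(T₃/T₂)^(γ/(γ−1)) = 1.603e+04 torr; V₃ = V₂·(T₂/T₃)^(1/(γ−1)) = 0.3301 L.
Isochoric, so P/T is constant: V₄ = V₃; T₄ = T₃·(P₄/P₃) = 693.9 K.

T₄ ≈ 694 K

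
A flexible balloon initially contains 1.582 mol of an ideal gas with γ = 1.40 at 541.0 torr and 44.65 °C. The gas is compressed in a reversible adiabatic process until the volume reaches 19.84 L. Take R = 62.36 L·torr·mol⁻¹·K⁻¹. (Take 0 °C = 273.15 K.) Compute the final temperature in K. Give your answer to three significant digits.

T₂ ≈ 488 K

Convert: T₁ = 317.8 K.
From PV = nRT: V₁ = nRT₁/P₁ = 57.95 L.
Adiabatic (γ = 1.40), T V^(γ−1) and P V^γ constant: T₂ = T₁·(V₁/V₂)^(γ−1) = 487.9 K; P₂ = P₁·(V₁/V₂)^γ = 2426 torr.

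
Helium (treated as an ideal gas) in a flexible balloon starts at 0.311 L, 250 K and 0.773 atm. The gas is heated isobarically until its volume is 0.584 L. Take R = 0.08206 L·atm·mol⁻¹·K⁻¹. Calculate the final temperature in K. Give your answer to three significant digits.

T₂ ≈ 469 K

Isobaric, so V/T is constant: P₂ = P₁; T₂ = T₁·(V₂/V₁) = 469.5 K.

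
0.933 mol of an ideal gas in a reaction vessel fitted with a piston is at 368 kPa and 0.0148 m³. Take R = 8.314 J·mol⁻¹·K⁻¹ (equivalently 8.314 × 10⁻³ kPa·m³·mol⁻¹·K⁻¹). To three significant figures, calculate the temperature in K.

PV = nRT ⇒ T = PV/(nR) = (368 × 0.0148) / (0.933 × 8.314 × 10⁻³)

T ≈ 702 K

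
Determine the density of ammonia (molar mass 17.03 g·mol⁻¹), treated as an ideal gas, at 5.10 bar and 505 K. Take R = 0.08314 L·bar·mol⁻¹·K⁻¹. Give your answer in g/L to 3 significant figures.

ρ ≈ 2.07 g/L

ρ = PM/(RT) = (5.10 × 17.03) / (0.08314 × 505.0)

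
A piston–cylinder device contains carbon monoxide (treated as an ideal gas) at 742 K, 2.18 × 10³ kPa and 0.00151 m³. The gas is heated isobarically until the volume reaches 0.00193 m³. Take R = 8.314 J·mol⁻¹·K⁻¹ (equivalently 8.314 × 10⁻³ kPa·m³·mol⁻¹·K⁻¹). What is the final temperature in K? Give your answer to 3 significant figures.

P constant ⇒ V ∝ T: P₂ = P₁; T₂ = T₁·(V₂/V₁) = 948.4 K.

T₂ ≈ 948 K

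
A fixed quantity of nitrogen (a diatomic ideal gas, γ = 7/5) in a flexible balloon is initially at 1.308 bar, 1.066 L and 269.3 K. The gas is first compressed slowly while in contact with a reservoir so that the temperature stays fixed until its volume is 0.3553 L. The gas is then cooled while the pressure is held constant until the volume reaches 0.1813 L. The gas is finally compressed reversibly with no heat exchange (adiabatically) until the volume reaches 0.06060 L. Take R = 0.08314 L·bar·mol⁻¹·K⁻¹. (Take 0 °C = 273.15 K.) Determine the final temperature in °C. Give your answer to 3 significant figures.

Isothermal, so P V is constant: T₂ = T₁; P₂ = P₁·(V₁/V₂) = 3.924 bar.
P constant ⇒ V ∝ T: P₃ = P₂; T₃ = T₂·(V₃/V₂) = 137.4 K.
Adiabatic (γ = 7/5), T V^(γ−1) and P V^γ constant: T₄ = T₃·(V₃/V₄)^(γ−1) = 213.0 K; P₄ = P₃·(V₃/V₄)^γ = 18.20 bar.

T₄ ≈ -60.1 °C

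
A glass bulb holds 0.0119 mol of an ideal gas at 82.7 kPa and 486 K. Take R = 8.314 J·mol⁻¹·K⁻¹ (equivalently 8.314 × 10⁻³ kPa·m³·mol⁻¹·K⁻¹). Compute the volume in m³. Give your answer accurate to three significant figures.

PV = nRT ⇒ V = nRT/P = (0.0119 × 8.314 × 10⁻³ × 486) / 82.7

V ≈ 0.000581 m³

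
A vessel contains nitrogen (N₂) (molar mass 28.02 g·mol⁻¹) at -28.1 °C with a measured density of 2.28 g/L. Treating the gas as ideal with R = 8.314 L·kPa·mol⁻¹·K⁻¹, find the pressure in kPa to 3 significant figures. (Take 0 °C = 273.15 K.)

ρ = PM/(RT) ⇒ P = ρRT/M = (2.28 × 8.314 × 245.0) / 28.02

P ≈ 166 kPa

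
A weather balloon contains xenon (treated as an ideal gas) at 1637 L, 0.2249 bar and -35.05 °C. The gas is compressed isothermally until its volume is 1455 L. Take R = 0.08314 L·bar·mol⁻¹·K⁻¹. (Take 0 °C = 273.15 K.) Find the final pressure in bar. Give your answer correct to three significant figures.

P₂ ≈ 0.253 bar

Convert: T₁ = 238.1 K.
Isothermal, so P V is constant: T₂ = T₁; P₂ = P₁·(V₁/V₂) = 0.2530 bar.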